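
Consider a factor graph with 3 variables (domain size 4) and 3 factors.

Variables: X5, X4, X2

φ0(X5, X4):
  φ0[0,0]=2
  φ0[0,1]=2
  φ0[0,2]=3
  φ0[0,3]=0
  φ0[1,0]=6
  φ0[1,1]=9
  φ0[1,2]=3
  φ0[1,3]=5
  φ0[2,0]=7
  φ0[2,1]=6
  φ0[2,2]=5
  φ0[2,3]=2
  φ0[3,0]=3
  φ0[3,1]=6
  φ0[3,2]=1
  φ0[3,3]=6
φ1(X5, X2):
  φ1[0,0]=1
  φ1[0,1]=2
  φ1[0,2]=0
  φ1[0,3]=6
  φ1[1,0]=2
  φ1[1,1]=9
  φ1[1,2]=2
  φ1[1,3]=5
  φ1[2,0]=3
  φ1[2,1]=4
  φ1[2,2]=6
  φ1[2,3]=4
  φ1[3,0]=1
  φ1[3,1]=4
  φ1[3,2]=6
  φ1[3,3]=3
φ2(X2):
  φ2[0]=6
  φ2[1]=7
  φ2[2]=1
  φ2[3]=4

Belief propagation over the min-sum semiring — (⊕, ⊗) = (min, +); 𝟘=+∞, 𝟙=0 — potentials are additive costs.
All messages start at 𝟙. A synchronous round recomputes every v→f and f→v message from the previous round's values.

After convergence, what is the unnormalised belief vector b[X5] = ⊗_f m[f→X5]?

b[X5] = [1, 6, 9, 8]

init: all messages = 𝟙 over 4 values
r1 m[φ0→X5] = [0, 3, 2, 1]
r1 m[φ0→X4] = [2, 2, 1, 0]
r1 m[φ1→X5] = [0, 2, 3, 1]
r1 m[φ1→X2] = [1, 2, 0, 3]
r1 m[φ2→X2] = [6, 7, 1, 4]
r1 m[X5→φ0] = [0, 0, 0, 0]
r1 m[X5→φ1] = [0, 0, 0, 0]
r1 m[X4→φ0] = [0, 0, 0, 0]
r1 m[X2→φ1] = [0, 0, 0, 0]
r1 m[X2→φ2] = [0, 0, 0, 0]
r2 m[φ0→X5] = [0, 3, 2, 1]
r2 m[φ0→X4] = [2, 2, 1, 0]
r2 m[φ1→X5] = [0, 2, 3, 1]
r2 m[φ1→X2] = [1, 2, 0, 3]
r2 m[φ2→X2] = [6, 7, 1, 4]
r2 m[X5→φ0] = [0, 2, 3, 1]
r2 m[X5→φ1] = [0, 3, 2, 1]
r2 m[X4→φ0] = [0, 0, 0, 0]
r2 m[X2→φ1] = [6, 7, 1, 4]
r2 m[X2→φ2] = [1, 2, 0, 3]
r3 m[φ0→X5] = [0, 3, 2, 1]
r3 m[φ0→X4] = [2, 2, 2, 0]
r3 m[φ1→X5] = [1, 3, 7, 7]
r3 m[φ1→X2] = [1, 2, 0, 4]
r3 m[φ2→X2] = [6, 7, 1, 4]
r3 m[X5→φ0] = [0, 2, 3, 1]
r3 m[X5→φ1] = [0, 3, 2, 1]
r3 m[X4→φ0] = [0, 0, 0, 0]
r3 m[X2→φ1] = [6, 7, 1, 4]
r3 m[X2→φ2] = [1, 2, 0, 3]
r4 m[φ0→X5] = [0, 3, 2, 1]
r4 m[φ0→X4] = [2, 2, 2, 0]
r4 m[φ1→X5] = [1, 3, 7, 7]
r4 m[φ1→X2] = [1, 2, 0, 4]
r4 m[φ2→X2] = [6, 7, 1, 4]
r4 m[X5→φ0] = [1, 3, 7, 7]
r4 m[X5→φ1] = [0, 3, 2, 1]
r4 m[X4→φ0] = [0, 0, 0, 0]
r4 m[X2→φ1] = [6, 7, 1, 4]
r4 m[X2→φ2] = [1, 2, 0, 4]
r5 m[φ0→X5] = [0, 3, 2, 1]
r5 m[φ0→X4] = [3, 3, 4, 1]
r5 m[φ1→X5] = [1, 3, 7, 7]
r5 m[φ1→X2] = [1, 2, 0, 4]
r5 m[φ2→X2] = [6, 7, 1, 4]
r5 m[X5→φ0] = [1, 3, 7, 7]
r5 m[X5→φ1] = [0, 3, 2, 1]
r5 m[X4→φ0] = [0, 0, 0, 0]
r5 m[X2→φ1] = [6, 7, 1, 4]
r5 m[X2→φ2] = [1, 2, 0, 4]
r6 m[φ0→X5] = [0, 3, 2, 1]
r6 m[φ0→X4] = [3, 3, 4, 1]
r6 m[φ1→X5] = [1, 3, 7, 7]
r6 m[φ1→X2] = [1, 2, 0, 4]
r6 m[φ2→X2] = [6, 7, 1, 4]
r6 m[X5→φ0] = [1, 3, 7, 7]
r6 m[X5→φ1] = [0, 3, 2, 1]
r6 m[X4→φ0] = [0, 0, 0, 0]
r6 m[X2→φ1] = [6, 7, 1, 4]
r6 m[X2→φ2] = [1, 2, 0, 4]
fixed point reached at round 6
b[X5] = ⊗ incoming = [1, 6, 9, 8]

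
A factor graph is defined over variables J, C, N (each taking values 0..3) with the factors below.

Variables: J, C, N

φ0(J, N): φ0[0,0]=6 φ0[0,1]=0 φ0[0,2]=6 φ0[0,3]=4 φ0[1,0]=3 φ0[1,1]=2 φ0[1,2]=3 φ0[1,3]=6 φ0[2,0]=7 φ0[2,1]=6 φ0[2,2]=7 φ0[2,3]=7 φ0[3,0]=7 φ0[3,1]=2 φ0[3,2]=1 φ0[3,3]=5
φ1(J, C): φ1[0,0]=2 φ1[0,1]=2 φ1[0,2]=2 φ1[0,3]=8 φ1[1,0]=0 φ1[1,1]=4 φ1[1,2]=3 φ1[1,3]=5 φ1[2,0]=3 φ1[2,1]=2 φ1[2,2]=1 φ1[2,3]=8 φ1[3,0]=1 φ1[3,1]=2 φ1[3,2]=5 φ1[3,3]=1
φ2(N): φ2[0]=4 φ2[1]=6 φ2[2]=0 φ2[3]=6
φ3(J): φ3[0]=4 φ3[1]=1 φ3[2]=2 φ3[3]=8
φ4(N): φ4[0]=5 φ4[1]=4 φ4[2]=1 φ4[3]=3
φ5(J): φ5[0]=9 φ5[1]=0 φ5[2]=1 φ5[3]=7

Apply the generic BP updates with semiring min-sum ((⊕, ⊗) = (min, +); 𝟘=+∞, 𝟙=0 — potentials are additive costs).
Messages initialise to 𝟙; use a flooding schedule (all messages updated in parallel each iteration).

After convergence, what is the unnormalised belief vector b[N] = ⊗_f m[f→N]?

b[N] = [13, 13, 5, 16]

init: all messages = 𝟙 over 4 values
r1 m[φ0→J] = [0, 2, 6, 1]
r1 m[φ0→N] = [3, 0, 1, 4]
r1 m[φ1→J] = [2, 0, 1, 1]
r1 m[φ1→C] = [0, 2, 1, 1]
r1 m[φ2→N] = [4, 6, 0, 6]
r1 m[φ3→J] = [4, 1, 2, 8]
r1 m[φ4→N] = [5, 4, 1, 3]
r1 m[φ5→J] = [9, 0, 1, 7]
r1 m[J→φ0] = [0, 0, 0, 0]
r1 m[J→φ1] = [0, 0, 0, 0]
r1 m[J→φ3] = [0, 0, 0, 0]
r1 m[J→φ5] = [0, 0, 0, 0]
r1 m[C→φ1] = [0, 0, 0, 0]
r1 m[N→φ0] = [0, 0, 0, 0]
r1 m[N→φ2] = [0, 0, 0, 0]
r1 m[N→φ4] = [0, 0, 0, 0]
r2 m[φ0→J] = [0, 2, 6, 1]
r2 m[φ0→N] = [3, 0, 1, 4]
r2 m[φ1→J] = [2, 0, 1, 1]
r2 m[φ1→C] = [0, 2, 1, 1]
r2 m[φ2→N] = [4, 6, 0, 6]
r2 m[φ3→J] = [4, 1, 2, 8]
r2 m[φ4→N] = [5, 4, 1, 3]
r2 m[φ5→J] = [9, 0, 1, 7]
r2 m[J→φ0] = [15, 1, 4, 16]
r2 m[J→φ1] = [13, 3, 9, 16]
r2 m[J→φ3] = [11, 2, 8, 9]
r2 m[J→φ5] = [6, 3, 9, 10]
r2 m[C→φ1] = [0, 0, 0, 0]
r2 m[N→φ0] = [9, 10, 1, 9]
r2 m[N→φ2] = [8, 4, 2, 7]
r2 m[N→φ4] = [7, 6, 1, 10]
r3 m[φ0→J] = [7, 4, 8, 2]
r3 m[φ0→N] = [4, 3, 4, 7]
r3 m[φ1→J] = [2, 0, 1, 1]
r3 m[φ1→C] = [3, 7, 6, 8]
r3 m[φ2→N] = [4, 6, 0, 6]
r3 m[φ3→J] = [4, 1, 2, 8]
r3 m[φ4→N] = [5, 4, 1, 3]
r3 m[φ5→J] = [9, 0, 1, 7]
r3 m[J→φ0] = [15, 1, 4, 16]
r3 m[J→φ1] = [13, 3, 9, 16]
r3 m[J→φ3] = [11, 2, 8, 9]
r3 m[J→φ5] = [6, 3, 9, 10]
r3 m[C→φ1] = [0, 0, 0, 0]
r3 m[N→φ0] = [9, 10, 1, 9]
r3 m[N→φ2] = [8, 4, 2, 7]
r3 m[N→φ4] = [7, 6, 1, 10]
r4 m[φ0→J] = [7, 4, 8, 2]
r4 m[φ0→N] = [4, 3, 4, 7]
r4 m[φ1→J] = [2, 0, 1, 1]
r4 m[φ1→C] = [3, 7, 6, 8]
r4 m[φ2→N] = [4, 6, 0, 6]
r4 m[φ3→J] = [4, 1, 2, 8]
r4 m[φ4→N] = [5, 4, 1, 3]
r4 m[φ5→J] = [9, 0, 1, 7]
r4 m[J→φ0] = [15, 1, 4, 16]
r4 m[J→φ1] = [20, 5, 11, 17]
r4 m[J→φ3] = [18, 4, 10, 10]
r4 m[J→φ5] = [13, 5, 11, 11]
r4 m[C→φ1] = [0, 0, 0, 0]
r4 m[N→φ0] = [9, 10, 1, 9]
r4 m[N→φ2] = [9, 7, 5, 10]
r4 m[N→φ4] = [8, 9, 4, 13]
r5 m[φ0→J] = [7, 4, 8, 2]
r5 m[φ0→N] = [4, 3, 4, 7]
r5 m[φ1→J] = [2, 0, 1, 1]
r5 m[φ1→C] = [5, 9, 8, 10]
r5 m[φ2→N] = [4, 6, 0, 6]
r5 m[φ3→J] = [4, 1, 2, 8]
r5 m[φ4→N] = [5, 4, 1, 3]
r5 m[φ5→J] = [9, 0, 1, 7]
r5 m[J→φ0] = [15, 1, 4, 16]
r5 m[J→φ1] = [20, 5, 11, 17]
r5 m[J→φ3] = [18, 4, 10, 10]
r5 m[J→φ5] = [13, 5, 11, 11]
r5 m[C→φ1] = [0, 0, 0, 0]
r5 m[N→φ0] = [9, 10, 1, 9]
r5 m[N→φ2] = [9, 7, 5, 10]
r5 m[N→φ4] = [8, 9, 4, 13]
r6 m[φ0→J] = [7, 4, 8, 2]
r6 m[φ0→N] = [4, 3, 4, 7]
r6 m[φ1→J] = [2, 0, 1, 1]
r6 m[φ1→C] = [5, 9, 8, 10]
r6 m[φ2→N] = [4, 6, 0, 6]
r6 m[φ3→J] = [4, 1, 2, 8]
r6 m[φ4→N] = [5, 4, 1, 3]
r6 m[φ5→J] = [9, 0, 1, 7]
r6 m[J→φ0] = [15, 1, 4, 16]
r6 m[J→φ1] = [20, 5, 11, 17]
r6 m[J→φ3] = [18, 4, 10, 10]
r6 m[J→φ5] = [13, 5, 11, 11]
r6 m[C→φ1] = [0, 0, 0, 0]
r6 m[N→φ0] = [9, 10, 1, 9]
r6 m[N→φ2] = [9, 7, 5, 10]
r6 m[N→φ4] = [8, 9, 4, 13]
fixed point reached at round 6
b[N] = ⊗ incoming = [13, 13, 5, 16]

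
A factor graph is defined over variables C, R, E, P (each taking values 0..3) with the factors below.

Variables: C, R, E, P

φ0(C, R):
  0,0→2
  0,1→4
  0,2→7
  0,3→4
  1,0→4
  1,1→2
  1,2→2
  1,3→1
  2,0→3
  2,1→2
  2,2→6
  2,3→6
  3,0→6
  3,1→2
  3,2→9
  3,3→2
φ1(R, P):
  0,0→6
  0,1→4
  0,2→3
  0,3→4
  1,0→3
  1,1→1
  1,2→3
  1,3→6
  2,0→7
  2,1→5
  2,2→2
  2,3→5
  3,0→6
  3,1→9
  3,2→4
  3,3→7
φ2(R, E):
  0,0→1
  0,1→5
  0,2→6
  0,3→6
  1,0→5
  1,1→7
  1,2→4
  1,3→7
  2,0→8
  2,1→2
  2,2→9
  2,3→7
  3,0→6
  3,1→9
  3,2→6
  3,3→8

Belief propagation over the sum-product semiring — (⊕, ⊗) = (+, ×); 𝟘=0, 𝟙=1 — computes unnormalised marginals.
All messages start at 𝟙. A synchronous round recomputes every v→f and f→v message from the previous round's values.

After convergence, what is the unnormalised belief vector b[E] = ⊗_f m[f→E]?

init: all messages = 𝟙 over 4 values
r1 m[φ0→C] = [17, 9, 17, 19]
r1 m[φ0→R] = [15, 10, 24, 13]
r1 m[φ1→R] = [17, 13, 19, 26]
r1 m[φ1→P] = [22, 19, 12, 22]
r1 m[φ2→R] = [18, 23, 26, 29]
r1 m[φ2→E] = [20, 23, 25, 28]
r1 m[C→φ0] = [1, 1, 1, 1]
r1 m[R→φ0] = [1, 1, 1, 1]
r1 m[R→φ1] = [1, 1, 1, 1]
r1 m[R→φ2] = [1, 1, 1, 1]
r1 m[E→φ2] = [1, 1, 1, 1]
r1 m[P→φ1] = [1, 1, 1, 1]
r2 m[φ0→C] = [17, 9, 17, 19]
r2 m[φ0→R] = [15, 10, 24, 13]
r2 m[φ1→R] = [17, 13, 19, 26]
r2 m[φ1→P] = [22, 19, 12, 22]
r2 m[φ2→R] = [18, 23, 26, 29]
r2 m[φ2→E] = [20, 23, 25, 28]
r2 m[C→φ0] = [1, 1, 1, 1]
r2 m[R→φ0] = [306, 299, 494, 754]
r2 m[R→φ1] = [270, 230, 624, 377]
r2 m[R→φ2] = [255, 130, 456, 338]
r2 m[E→φ2] = [1, 1, 1, 1]
r2 m[P→φ1] = [1, 1, 1, 1]
r3 m[φ0→C] = [8282, 3564, 9004, 8388]
r3 m[φ0→R] = [15, 10, 24, 13]
r3 m[φ1→R] = [17, 13, 19, 26]
r3 m[φ1→P] = [8940, 7823, 4256, 8219]
r3 m[φ2→R] = [18, 23, 26, 29]
r3 m[φ2→E] = [6581, 6139, 8182, 8336]
r3 m[C→φ0] = [1, 1, 1, 1]
r3 m[R→φ0] = [306, 299, 494, 754]
r3 m[R→φ1] = [270, 230, 624, 377]
r3 m[R→φ2] = [255, 130, 456, 338]
r3 m[E→φ2] = [1, 1, 1, 1]
r3 m[P→φ1] = [1, 1, 1, 1]
r4 m[φ0→C] = [8282, 3564, 9004, 8388]
r4 m[φ0→R] = [15, 10, 24, 13]
r4 m[φ1→R] = [17, 13, 19, 26]
r4 m[φ1→P] = [8940, 7823, 4256, 8219]
r4 m[φ2→R] = [18, 23, 26, 29]
r4 m[φ2→E] = [6581, 6139, 8182, 8336]
r4 m[C→φ0] = [1, 1, 1, 1]
r4 m[R→φ0] = [306, 299, 494, 754]
r4 m[R→φ1] = [270, 230, 624, 377]
r4 m[R→φ2] = [255, 130, 456, 338]
r4 m[E→φ2] = [1, 1, 1, 1]
r4 m[P→φ1] = [1, 1, 1, 1]
fixed point reached at round 4
b[E] = ⊗ incoming = [6581, 6139, 8182, 8336]

b[E] = [6581, 6139, 8182, 8336]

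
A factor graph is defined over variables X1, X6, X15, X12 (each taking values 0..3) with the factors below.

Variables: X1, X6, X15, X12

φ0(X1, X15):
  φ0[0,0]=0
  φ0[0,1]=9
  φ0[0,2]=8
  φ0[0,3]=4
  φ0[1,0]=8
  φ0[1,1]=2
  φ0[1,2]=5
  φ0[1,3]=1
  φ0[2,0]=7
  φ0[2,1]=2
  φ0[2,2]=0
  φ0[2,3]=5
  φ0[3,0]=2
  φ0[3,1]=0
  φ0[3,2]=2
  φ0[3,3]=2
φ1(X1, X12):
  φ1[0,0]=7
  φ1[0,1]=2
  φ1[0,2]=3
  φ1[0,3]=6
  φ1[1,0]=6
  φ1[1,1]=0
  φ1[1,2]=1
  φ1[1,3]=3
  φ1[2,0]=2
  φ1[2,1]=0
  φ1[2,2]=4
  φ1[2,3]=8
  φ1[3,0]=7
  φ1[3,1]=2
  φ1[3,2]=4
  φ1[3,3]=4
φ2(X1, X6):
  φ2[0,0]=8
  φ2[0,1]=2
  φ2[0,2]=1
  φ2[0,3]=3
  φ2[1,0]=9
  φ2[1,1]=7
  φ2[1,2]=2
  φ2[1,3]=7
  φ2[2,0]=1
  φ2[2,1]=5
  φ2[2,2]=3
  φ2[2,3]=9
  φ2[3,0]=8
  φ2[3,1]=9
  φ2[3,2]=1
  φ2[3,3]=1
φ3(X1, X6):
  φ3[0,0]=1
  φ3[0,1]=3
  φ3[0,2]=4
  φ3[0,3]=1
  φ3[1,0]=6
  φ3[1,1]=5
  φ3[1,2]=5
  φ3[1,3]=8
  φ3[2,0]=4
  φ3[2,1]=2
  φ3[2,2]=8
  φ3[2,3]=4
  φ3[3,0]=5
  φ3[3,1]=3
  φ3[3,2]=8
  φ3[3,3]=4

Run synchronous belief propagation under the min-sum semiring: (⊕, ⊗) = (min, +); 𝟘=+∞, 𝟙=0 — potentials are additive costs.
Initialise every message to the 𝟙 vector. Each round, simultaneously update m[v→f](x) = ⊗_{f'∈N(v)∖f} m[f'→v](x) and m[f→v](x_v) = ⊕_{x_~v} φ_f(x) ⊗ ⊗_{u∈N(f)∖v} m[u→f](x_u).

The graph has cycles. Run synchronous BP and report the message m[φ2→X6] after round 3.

message @ round 3 = [3, 5, 4, 6]

init: all messages = 𝟙 over 4 values
r1 m[φ0→X1] = [0, 1, 0, 0]
r1 m[φ0→X15] = [0, 0, 0, 1]
r1 m[φ1→X1] = [2, 0, 0, 2]
r1 m[φ1→X12] = [2, 0, 1, 3]
r1 m[φ2→X1] = [1, 2, 1, 1]
r1 m[φ2→X6] = [1, 2, 1, 1]
r1 m[φ3→X1] = [1, 5, 2, 3]
r1 m[φ3→X6] = [1, 2, 4, 1]
r1 m[X1→φ0] = [0, 0, 0, 0]
r1 m[X1→φ1] = [0, 0, 0, 0]
r1 m[X1→φ2] = [0, 0, 0, 0]
r1 m[X1→φ3] = [0, 0, 0, 0]
r1 m[X6→φ2] = [0, 0, 0, 0]
r1 m[X6→φ3] = [0, 0, 0, 0]
r1 m[X15→φ0] = [0, 0, 0, 0]
r1 m[X12→φ1] = [0, 0, 0, 0]
r2 m[φ0→X1] = [0, 1, 0, 0]
r2 m[φ0→X15] = [0, 0, 0, 1]
r2 m[φ1→X1] = [2, 0, 0, 2]
r2 m[φ1→X12] = [2, 0, 1, 3]
r2 m[φ2→X1] = [1, 2, 1, 1]
r2 m[φ2→X6] = [1, 2, 1, 1]
r2 m[φ3→X1] = [1, 5, 2, 3]
r2 m[φ3→X6] = [1, 2, 4, 1]
r2 m[X1→φ0] = [4, 7, 3, 6]
r2 m[X1→φ1] = [2, 8, 3, 4]
r2 m[X1→φ2] = [3, 6, 2, 5]
r2 m[X1→φ3] = [3, 3, 1, 3]
r2 m[X6→φ2] = [1, 2, 4, 1]
r2 m[X6→φ3] = [1, 2, 1, 1]
r2 m[X15→φ0] = [0, 0, 0, 0]
r2 m[X12→φ1] = [0, 0, 0, 0]
r3 m[φ0→X1] = [0, 1, 0, 0]
r3 m[φ0→X15] = [4, 5, 3, 8]
r3 m[φ1→X1] = [2, 0, 0, 2]
r3 m[φ1→X12] = [5, 3, 5, 8]
r3 m[φ2→X1] = [4, 6, 2, 2]
r3 m[φ2→X6] = [3, 5, 4, 6]
r3 m[φ3→X1] = [2, 6, 4, 5]
r3 m[φ3→X6] = [4, 3, 7, 4]
r3 m[X1→φ0] = [4, 7, 3, 6]
r3 m[X1→φ1] = [2, 8, 3, 4]
r3 m[X1→φ2] = [3, 6, 2, 5]
r3 m[X1→φ3] = [3, 3, 1, 3]
r3 m[X6→φ2] = [1, 2, 4, 1]
r3 m[X6→φ3] = [1, 2, 1, 1]
r3 m[X15→φ0] = [0, 0, 0, 0]
r3 m[X12→φ1] = [0, 0, 0, 0]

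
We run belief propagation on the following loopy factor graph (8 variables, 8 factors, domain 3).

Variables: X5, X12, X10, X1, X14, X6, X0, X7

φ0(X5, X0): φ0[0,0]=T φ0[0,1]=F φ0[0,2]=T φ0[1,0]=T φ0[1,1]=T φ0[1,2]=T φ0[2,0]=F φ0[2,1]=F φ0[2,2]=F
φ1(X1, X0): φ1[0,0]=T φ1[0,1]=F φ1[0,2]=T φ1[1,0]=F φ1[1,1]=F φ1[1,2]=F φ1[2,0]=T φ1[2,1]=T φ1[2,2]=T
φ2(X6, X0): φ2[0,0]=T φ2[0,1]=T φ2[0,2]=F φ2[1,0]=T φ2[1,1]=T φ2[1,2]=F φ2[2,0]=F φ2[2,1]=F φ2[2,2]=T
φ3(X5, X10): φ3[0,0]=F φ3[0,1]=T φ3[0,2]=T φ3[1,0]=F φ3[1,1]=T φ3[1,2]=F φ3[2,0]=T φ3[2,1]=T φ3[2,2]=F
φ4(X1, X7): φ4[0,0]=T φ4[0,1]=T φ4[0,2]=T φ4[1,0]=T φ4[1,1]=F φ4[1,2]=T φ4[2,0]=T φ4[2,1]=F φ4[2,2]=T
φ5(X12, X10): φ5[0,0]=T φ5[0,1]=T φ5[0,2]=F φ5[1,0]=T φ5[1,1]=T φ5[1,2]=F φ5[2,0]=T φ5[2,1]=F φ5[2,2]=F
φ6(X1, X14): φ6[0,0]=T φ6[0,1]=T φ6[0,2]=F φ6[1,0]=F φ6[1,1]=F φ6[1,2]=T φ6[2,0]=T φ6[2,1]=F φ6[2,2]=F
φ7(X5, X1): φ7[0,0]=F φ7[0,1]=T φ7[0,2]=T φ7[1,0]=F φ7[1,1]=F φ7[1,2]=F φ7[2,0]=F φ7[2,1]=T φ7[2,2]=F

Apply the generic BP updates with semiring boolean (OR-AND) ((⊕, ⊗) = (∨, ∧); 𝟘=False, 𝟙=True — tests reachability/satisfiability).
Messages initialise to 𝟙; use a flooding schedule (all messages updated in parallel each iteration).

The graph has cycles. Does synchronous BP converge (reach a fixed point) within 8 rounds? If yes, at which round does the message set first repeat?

init: all messages = 𝟙 over 3 values
r1 m[φ0→X5] = [T, T, F]
r1 m[φ0→X0] = [T, T, T]
r1 m[φ1→X1] = [T, F, T]
r1 m[φ1→X0] = [T, T, T]
r1 m[φ2→X6] = [T, T, T]
r1 m[φ2→X0] = [T, T, T]
r1 m[φ3→X5] = [T, T, T]
r1 m[φ3→X10] = [T, T, T]
r1 m[φ4→X1] = [T, T, T]
r1 m[φ4→X7] = [T, T, T]
r1 m[φ5→X12] = [T, T, T]
r1 m[φ5→X10] = [T, T, F]
r1 m[φ6→X1] = [T, T, T]
r1 m[φ6→X14] = [T, T, T]
r1 m[φ7→X5] = [T, F, T]
r1 m[φ7→X1] = [F, T, T]
r1 m[X5→φ0] = [T, T, T]
r1 m[X5→φ3] = [T, T, T]
r1 m[X5→φ7] = [T, T, T]
r1 m[X12→φ5] = [T, T, T]
r1 m[X10→φ3] = [T, T, T]
r1 m[X10→φ5] = [T, T, T]
r1 m[X1→φ1] = [T, T, T]
r1 m[X1→φ4] = [T, T, T]
r1 m[X1→φ6] = [T, T, T]
r1 m[X1→φ7] = [T, T, T]
r1 m[X14→φ6] = [T, T, T]
r1 m[X6→φ2] = [T, T, T]
r1 m[X0→φ0] = [T, T, T]
r1 m[X0→φ1] = [T, T, T]
r1 m[X0→φ2] = [T, T, T]
r1 m[X7→φ4] = [T, T, T]
r2 m[φ0→X5] = [T, T, F]
r2 m[φ0→X0] = [T, T, T]
r2 m[φ1→X1] = [T, F, T]
r2 m[φ1→X0] = [T, T, T]
r2 m[φ2→X6] = [T, T, T]
r2 m[φ2→X0] = [T, T, T]
r2 m[φ3→X5] = [T, T, T]
r2 m[φ3→X10] = [T, T, T]
r2 m[φ4→X1] = [T, T, T]
r2 m[φ4→X7] = [T, T, T]
r2 m[φ5→X12] = [T, T, T]
r2 m[φ5→X10] = [T, T, F]
r2 m[φ6→X1] = [T, T, T]
r2 m[φ6→X14] = [T, T, T]
r2 m[φ7→X5] = [T, F, T]
r2 m[φ7→X1] = [F, T, T]
r2 m[X5→φ0] = [T, F, T]
r2 m[X5→φ3] = [T, F, F]
r2 m[X5→φ7] = [T, T, F]
r2 m[X12→φ5] = [T, T, T]
r2 m[X10→φ3] = [T, T, F]
r2 m[X10→φ5] = [T, T, T]
r2 m[X1→φ1] = [F, T, T]
r2 m[X1→φ4] = [F, F, T]
r2 m[X1→φ6] = [F, F, T]
r2 m[X1→φ7] = [T, F, T]
r2 m[X14→φ6] = [T, T, T]
r2 m[X6→φ2] = [T, T, T]
r2 m[X0→φ0] = [T, T, T]
r2 m[X0→φ1] = [T, T, T]
r2 m[X0→φ2] = [T, T, T]
r2 m[X7→φ4] = [T, T, T]
r3 m[φ0→X5] = [T, T, F]
r3 m[φ0→X0] = [T, F, T]
r3 m[φ1→X1] = [T, F, T]
r3 m[φ1→X0] = [T, T, T]
r3 m[φ2→X6] = [T, T, T]
r3 m[φ2→X0] = [T, T, T]
r3 m[φ3→X5] = [T, T, T]
r3 m[φ3→X10] = [F, T, T]
r3 m[φ4→X1] = [T, T, T]
r3 m[φ4→X7] = [T, F, T]
r3 m[φ5→X12] = [T, T, T]
r3 m[φ5→X10] = [T, T, F]
r3 m[φ6→X1] = [T, T, T]
r3 m[φ6→X14] = [T, F, F]
r3 m[φ7→X5] = [T, F, F]
r3 m[φ7→X1] = [F, T, T]
r3 m[X5→φ0] = [T, F, T]
r3 m[X5→φ3] = [T, F, F]
r3 m[X5→φ7] = [T, T, F]
r3 m[X12→φ5] = [T, T, T]
r3 m[X10→φ3] = [T, T, F]
r3 m[X10→φ5] = [T, T, T]
r3 m[X1→φ1] = [F, T, T]
r3 m[X1→φ4] = [F, F, T]
r3 m[X1→φ6] = [F, F, T]
r3 m[X1→φ7] = [T, F, T]
r3 m[X14→φ6] = [T, T, T]
r3 m[X6→φ2] = [T, T, T]
r3 m[X0→φ0] = [T, T, T]
r3 m[X0→φ1] = [T, T, T]
r3 m[X0→φ2] = [T, T, T]
r3 m[X7→φ4] = [T, T, T]
r4 m[φ0→X5] = [T, T, F]
r4 m[φ0→X0] = [T, F, T]
r4 m[φ1→X1] = [T, F, T]
r4 m[φ1→X0] = [T, T, T]
r4 m[φ2→X6] = [T, T, T]
r4 m[φ2→X0] = [T, T, T]
r4 m[φ3→X5] = [T, T, T]
r4 m[φ3→X10] = [F, T, T]
r4 m[φ4→X1] = [T, T, T]
r4 m[φ4→X7] = [T, F, T]
r4 m[φ5→X12] = [T, T, T]
r4 m[φ5→X10] = [T, T, F]
r4 m[φ6→X1] = [T, T, T]
r4 m[φ6→X14] = [T, F, F]
r4 m[φ7→X5] = [T, F, F]
r4 m[φ7→X1] = [F, T, T]
r4 m[X5→φ0] = [T, F, F]
r4 m[X5→φ3] = [T, F, F]
r4 m[X5→φ7] = [T, T, F]
r4 m[X12→φ5] = [T, T, T]
r4 m[X10→φ3] = [T, T, F]
r4 m[X10→φ5] = [F, T, T]
r4 m[X1→φ1] = [F, T, T]
r4 m[X1→φ4] = [F, F, T]
r4 m[X1→φ6] = [F, F, T]
r4 m[X1→φ7] = [T, F, T]
r4 m[X14→φ6] = [T, T, T]
r4 m[X6→φ2] = [T, T, T]
r4 m[X0→φ0] = [T, T, T]
r4 m[X0→φ1] = [T, F, T]
r4 m[X0→φ2] = [T, F, T]
r4 m[X7→φ4] = [T, T, T]
r5 m[φ0→X5] = [T, T, F]
r5 m[φ0→X0] = [T, F, T]
r5 m[φ1→X1] = [T, F, T]
r5 m[φ1→X0] = [T, T, T]
r5 m[φ2→X6] = [T, T, T]
r5 m[φ2→X0] = [T, T, T]
r5 m[φ3→X5] = [T, T, T]
r5 m[φ3→X10] = [F, T, T]
r5 m[φ4→X1] = [T, T, T]
r5 m[φ4→X7] = [T, F, T]
r5 m[φ5→X12] = [T, T, F]
r5 m[φ5→X10] = [T, T, F]
r5 m[φ6→X1] = [T, T, T]
r5 m[φ6→X14] = [T, F, F]
r5 m[φ7→X5] = [T, F, F]
r5 m[φ7→X1] = [F, T, T]
r5 m[X5→φ0] = [T, F, F]
r5 m[X5→φ3] = [T, F, F]
r5 m[X5→φ7] = [T, T, F]
r5 m[X12→φ5] = [T, T, T]
r5 m[X10→φ3] = [T, T, F]
r5 m[X10→φ5] = [F, T, T]
r5 m[X1→φ1] = [F, T, T]
r5 m[X1→φ4] = [F, F, T]
r5 m[X1→φ6] = [F, F, T]
r5 m[X1→φ7] = [T, F, T]
r5 m[X14→φ6] = [T, T, T]
r5 m[X6→φ2] = [T, T, T]
r5 m[X0→φ0] = [T, T, T]
r5 m[X0→φ1] = [T, F, T]
r5 m[X0→φ2] = [T, F, T]
r5 m[X7→φ4] = [T, T, T]
r6 m[φ0→X5] = [T, T, F]
r6 m[φ0→X0] = [T, F, T]
r6 m[φ1→X1] = [T, F, T]
r6 m[φ1→X0] = [T, T, T]
r6 m[φ2→X6] = [T, T, T]
r6 m[φ2→X0] = [T, T, T]
r6 m[φ3→X5] = [T, T, T]
r6 m[φ3→X10] = [F, T, T]
r6 m[φ4→X1] = [T, T, T]
r6 m[φ4→X7] = [T, F, T]
r6 m[φ5→X12] = [T, T, F]
r6 m[φ5→X10] = [T, T, F]
r6 m[φ6→X1] = [T, T, T]
r6 m[φ6→X14] = [T, F, F]
r6 m[φ7→X5] = [T, F, F]
r6 m[φ7→X1] = [F, T, T]
r6 m[X5→φ0] = [T, F, F]
r6 m[X5→φ3] = [T, F, F]
r6 m[X5→φ7] = [T, T, F]
r6 m[X12→φ5] = [T, T, T]
r6 m[X10→φ3] = [T, T, F]
r6 m[X10→φ5] = [F, T, T]
r6 m[X1→φ1] = [F, T, T]
r6 m[X1→φ4] = [F, F, T]
r6 m[X1→φ6] = [F, F, T]
r6 m[X1→φ7] = [T, F, T]
r6 m[X14→φ6] = [T, T, T]
r6 m[X6→φ2] = [T, T, T]
r6 m[X0→φ0] = [T, T, T]
r6 m[X0→φ1] = [T, F, T]
r6 m[X0→φ2] = [T, F, T]
r6 m[X7→φ4] = [T, T, T]
fixed point reached at round 6
messages reach a fixed point at round 6

CONVERGED at round 6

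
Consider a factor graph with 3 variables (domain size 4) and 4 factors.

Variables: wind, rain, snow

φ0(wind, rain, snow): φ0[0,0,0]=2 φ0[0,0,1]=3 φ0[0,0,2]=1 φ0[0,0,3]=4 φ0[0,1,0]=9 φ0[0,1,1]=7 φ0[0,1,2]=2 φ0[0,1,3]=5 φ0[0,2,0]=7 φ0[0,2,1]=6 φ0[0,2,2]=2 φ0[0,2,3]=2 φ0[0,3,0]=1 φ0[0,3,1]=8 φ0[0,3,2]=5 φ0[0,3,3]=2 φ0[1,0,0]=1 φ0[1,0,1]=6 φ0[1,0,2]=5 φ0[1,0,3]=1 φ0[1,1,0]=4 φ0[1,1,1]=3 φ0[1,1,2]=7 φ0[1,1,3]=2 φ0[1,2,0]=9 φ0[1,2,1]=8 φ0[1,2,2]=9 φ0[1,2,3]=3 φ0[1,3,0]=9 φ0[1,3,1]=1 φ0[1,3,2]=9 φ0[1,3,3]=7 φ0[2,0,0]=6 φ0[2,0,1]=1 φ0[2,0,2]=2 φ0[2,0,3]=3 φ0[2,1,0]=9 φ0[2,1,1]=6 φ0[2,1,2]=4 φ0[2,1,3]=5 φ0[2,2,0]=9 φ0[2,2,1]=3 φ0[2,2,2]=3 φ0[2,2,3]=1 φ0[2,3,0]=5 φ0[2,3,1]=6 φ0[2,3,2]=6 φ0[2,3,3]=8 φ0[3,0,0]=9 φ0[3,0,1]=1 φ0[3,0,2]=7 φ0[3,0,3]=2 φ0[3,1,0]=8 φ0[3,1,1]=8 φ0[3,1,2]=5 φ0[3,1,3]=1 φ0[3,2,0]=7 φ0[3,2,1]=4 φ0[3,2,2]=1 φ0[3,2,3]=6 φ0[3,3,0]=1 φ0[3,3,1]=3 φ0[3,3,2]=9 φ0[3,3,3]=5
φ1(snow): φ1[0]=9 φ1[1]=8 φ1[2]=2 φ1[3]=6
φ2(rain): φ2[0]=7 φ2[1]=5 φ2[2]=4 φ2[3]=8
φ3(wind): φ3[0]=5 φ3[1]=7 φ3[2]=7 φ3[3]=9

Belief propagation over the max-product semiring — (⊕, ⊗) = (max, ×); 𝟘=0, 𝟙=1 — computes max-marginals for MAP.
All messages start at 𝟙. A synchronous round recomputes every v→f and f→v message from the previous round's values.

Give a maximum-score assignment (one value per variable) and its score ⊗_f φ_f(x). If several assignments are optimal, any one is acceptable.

assignment: (wind=3, rain=0, snow=0); score = 5103

init: all messages = 𝟙 over 4 values
r1 m[φ0→wind] = [9, 9, 9, 9]
r1 m[φ0→rain] = [9, 9, 9, 9]
r1 m[φ0→snow] = [9, 8, 9, 8]
r1 m[φ1→snow] = [9, 8, 2, 6]
r1 m[φ2→rain] = [7, 5, 4, 8]
r1 m[φ3→wind] = [5, 7, 7, 9]
r1 m[wind→φ0] = [1, 1, 1, 1]
r1 m[wind→φ3] = [1, 1, 1, 1]
r1 m[rain→φ0] = [1, 1, 1, 1]
r1 m[rain→φ2] = [1, 1, 1, 1]
r1 m[snow→φ0] = [1, 1, 1, 1]
r1 m[snow→φ1] = [1, 1, 1, 1]
r2 m[φ0→wind] = [9, 9, 9, 9]
r2 m[φ0→rain] = [9, 9, 9, 9]
r2 m[φ0→snow] = [9, 8, 9, 8]
r2 m[φ1→snow] = [9, 8, 2, 6]
r2 m[φ2→rain] = [7, 5, 4, 8]
r2 m[φ3→wind] = [5, 7, 7, 9]
r2 m[wind→φ0] = [5, 7, 7, 9]
r2 m[wind→φ3] = [9, 9, 9, 9]
r2 m[rain→φ0] = [7, 5, 4, 8]
r2 m[rain→φ2] = [9, 9, 9, 9]
r2 m[snow→φ0] = [9, 8, 2, 6]
r2 m[snow→φ1] = [9, 8, 9, 8]
r3 m[φ0→wind] = [512, 648, 405, 567]
r3 m[φ0→rain] = [729, 648, 567, 567]
r3 m[φ0→snow] = [567, 360, 648, 448]
r3 m[φ1→snow] = [9, 8, 2, 6]
r3 m[φ2→rain] = [7, 5, 4, 8]
r3 m[φ3→wind] = [5, 7, 7, 9]
r3 m[wind→φ0] = [5, 7, 7, 9]
r3 m[wind→φ3] = [9, 9, 9, 9]
r3 m[rain→φ0] = [7, 5, 4, 8]
r3 m[rain→φ2] = [9, 9, 9, 9]
r3 m[snow→φ0] = [9, 8, 2, 6]
r3 m[snow→φ1] = [9, 8, 9, 8]
r4 m[φ0→wind] = [512, 648, 405, 567]
r4 m[φ0→rain] = [729, 648, 567, 567]
r4 m[φ0→snow] = [567, 360, 648, 448]
r4 m[φ1→snow] = [9, 8, 2, 6]
r4 m[φ2→rain] = [7, 5, 4, 8]
r4 m[φ3→wind] = [5, 7, 7, 9]
r4 m[wind→φ0] = [5, 7, 7, 9]
r4 m[wind→φ3] = [512, 648, 405, 567]
r4 m[rain→φ0] = [7, 5, 4, 8]
r4 m[rain→φ2] = [729, 648, 567, 567]
r4 m[snow→φ0] = [9, 8, 2, 6]
r4 m[snow→φ1] = [567, 360, 648, 448]
r5 m[φ0→wind] = [512, 648, 405, 567]
r5 m[φ0→rain] = [729, 648, 567, 567]
r5 m[φ0→snow] = [567, 360, 648, 448]
r5 m[φ1→snow] = [9, 8, 2, 6]
r5 m[φ2→rain] = [7, 5, 4, 8]
r5 m[φ3→wind] = [5, 7, 7, 9]
r5 m[wind→φ0] = [5, 7, 7, 9]
r5 m[wind→φ3] = [512, 648, 405, 567]
r5 m[rain→φ0] = [7, 5, 4, 8]
r5 m[rain→φ2] = [729, 648, 567, 567]
r5 m[snow→φ0] = [9, 8, 2, 6]
r5 m[snow→φ1] = [567, 360, 648, 448]
fixed point reached at round 5
traceback from wind: (wind=3, rain=0, snow=0), score=5103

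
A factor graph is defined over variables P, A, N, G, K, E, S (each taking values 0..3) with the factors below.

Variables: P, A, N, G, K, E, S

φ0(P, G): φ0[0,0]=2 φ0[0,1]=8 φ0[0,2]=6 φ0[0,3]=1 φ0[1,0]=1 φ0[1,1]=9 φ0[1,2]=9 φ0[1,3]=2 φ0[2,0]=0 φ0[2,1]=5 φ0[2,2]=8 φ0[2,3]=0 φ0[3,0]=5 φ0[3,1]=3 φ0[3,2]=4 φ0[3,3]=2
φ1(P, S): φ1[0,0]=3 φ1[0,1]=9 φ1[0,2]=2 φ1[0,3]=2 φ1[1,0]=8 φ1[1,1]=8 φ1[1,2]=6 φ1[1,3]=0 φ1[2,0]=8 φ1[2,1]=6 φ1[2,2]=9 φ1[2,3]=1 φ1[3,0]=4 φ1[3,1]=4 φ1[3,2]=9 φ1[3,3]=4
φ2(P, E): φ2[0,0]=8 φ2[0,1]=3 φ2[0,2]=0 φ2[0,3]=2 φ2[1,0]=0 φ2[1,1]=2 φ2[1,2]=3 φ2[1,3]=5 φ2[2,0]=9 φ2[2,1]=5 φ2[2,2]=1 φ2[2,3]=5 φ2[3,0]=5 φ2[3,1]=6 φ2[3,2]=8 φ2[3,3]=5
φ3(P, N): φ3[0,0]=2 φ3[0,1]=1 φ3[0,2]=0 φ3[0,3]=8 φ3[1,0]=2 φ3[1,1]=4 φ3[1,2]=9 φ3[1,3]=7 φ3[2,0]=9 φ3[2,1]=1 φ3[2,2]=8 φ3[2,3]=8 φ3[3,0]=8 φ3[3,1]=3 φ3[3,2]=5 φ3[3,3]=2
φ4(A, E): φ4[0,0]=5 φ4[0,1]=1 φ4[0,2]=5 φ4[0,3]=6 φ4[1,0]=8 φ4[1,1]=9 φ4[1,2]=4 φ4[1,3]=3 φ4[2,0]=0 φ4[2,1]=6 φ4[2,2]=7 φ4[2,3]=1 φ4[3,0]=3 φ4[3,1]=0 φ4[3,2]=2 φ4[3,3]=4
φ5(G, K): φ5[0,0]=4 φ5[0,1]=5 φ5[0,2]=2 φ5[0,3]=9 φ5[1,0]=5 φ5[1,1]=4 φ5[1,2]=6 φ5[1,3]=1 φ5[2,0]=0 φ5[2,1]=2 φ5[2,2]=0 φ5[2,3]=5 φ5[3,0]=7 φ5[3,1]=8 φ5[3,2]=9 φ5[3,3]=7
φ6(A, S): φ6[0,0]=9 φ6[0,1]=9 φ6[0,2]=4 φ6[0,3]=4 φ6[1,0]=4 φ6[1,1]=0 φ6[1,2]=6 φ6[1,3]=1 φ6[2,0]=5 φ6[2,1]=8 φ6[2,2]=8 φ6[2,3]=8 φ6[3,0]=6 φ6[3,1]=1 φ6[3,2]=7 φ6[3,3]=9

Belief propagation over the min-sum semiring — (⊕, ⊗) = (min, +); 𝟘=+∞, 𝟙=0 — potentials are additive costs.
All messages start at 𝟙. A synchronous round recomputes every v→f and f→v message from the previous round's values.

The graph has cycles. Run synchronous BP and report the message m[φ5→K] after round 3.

init: all messages = 𝟙 over 4 values
r1 m[φ0→P] = [1, 1, 0, 2]
r1 m[φ0→G] = [0, 3, 4, 0]
r1 m[φ1→P] = [2, 0, 1, 4]
r1 m[φ1→S] = [3, 4, 2, 0]
r1 m[φ2→P] = [0, 0, 1, 5]
r1 m[φ2→E] = [0, 2, 0, 2]
r1 m[φ3→P] = [0, 2, 1, 2]
r1 m[φ3→N] = [2, 1, 0, 2]
r1 m[φ4→A] = [1, 3, 0, 0]
r1 m[φ4→E] = [0, 0, 2, 1]
r1 m[φ5→G] = [2, 1, 0, 7]
r1 m[φ5→K] = [0, 2, 0, 1]
r1 m[φ6→A] = [4, 0, 5, 1]
r1 m[φ6→S] = [4, 0, 4, 1]
r1 m[P→φ0] = [0, 0, 0, 0]
r1 m[P→φ1] = [0, 0, 0, 0]
r1 m[P→φ2] = [0, 0, 0, 0]
r1 m[P→φ3] = [0, 0, 0, 0]
r1 m[A→φ4] = [0, 0, 0, 0]
r1 m[A→φ6] = [0, 0, 0, 0]
r1 m[N→φ3] = [0, 0, 0, 0]
r1 m[G→φ0] = [0, 0, 0, 0]
r1 m[G→φ5] = [0, 0, 0, 0]
r1 m[K→φ5] = [0, 0, 0, 0]
r1 m[E→φ2] = [0, 0, 0, 0]
r1 m[E→φ4] = [0, 0, 0, 0]
r1 m[S→φ1] = [0, 0, 0, 0]
r1 m[S→φ6] = [0, 0, 0, 0]
r2 m[φ0→P] = [1, 1, 0, 2]
r2 m[φ0→G] = [0, 3, 4, 0]
r2 m[φ1→P] = [2, 0, 1, 4]
r2 m[φ1→S] = [3, 4, 2, 0]
r2 m[φ2→P] = [0, 0, 1, 5]
r2 m[φ2→E] = [0, 2, 0, 2]
r2 m[φ3→P] = [0, 2, 1, 2]
r2 m[φ3→N] = [2, 1, 0, 2]
r2 m[φ4→A] = [1, 3, 0, 0]
r2 m[φ4→E] = [0, 0, 2, 1]
r2 m[φ5→G] = [2, 1, 0, 7]
r2 m[φ5→K] = [0, 2, 0, 1]
r2 m[φ6→A] = [4, 0, 5, 1]
r2 m[φ6→S] = [4, 0, 4, 1]
r2 m[P→φ0] = [2, 2, 3, 11]
r2 m[P→φ1] = [1, 3, 2, 9]
r2 m[P→φ2] = [3, 3, 2, 8]
r2 m[P→φ3] = [3, 1, 2, 11]
r2 m[A→φ4] = [4, 0, 5, 1]
r2 m[A→φ6] = [1, 3, 0, 0]
r2 m[N→φ3] = [0, 0, 0, 0]
r2 m[G→φ0] = [2, 1, 0, 7]
r2 m[G→φ5] = [0, 3, 4, 0]
r2 m[K→φ5] = [0, 0, 0, 0]
r2 m[E→φ2] = [0, 0, 2, 1]
r2 m[E→φ4] = [0, 2, 0, 2]
r2 m[S→φ1] = [4, 0, 4, 1]
r2 m[S→φ6] = [3, 4, 2, 0]
r3 m[φ0→P] = [4, 3, 2, 4]
r3 m[φ0→G] = [3, 8, 8, 3]
r3 m[φ1→P] = [3, 1, 2, 4]
r3 m[φ1→S] = [4, 8, 3, 3]
r3 m[φ2→P] = [2, 0, 3, 5]
r3 m[φ2→E] = [3, 5, 3, 5]
r3 m[φ3→P] = [0, 2, 1, 2]
r3 m[φ3→N] = [3, 3, 3, 8]
r3 m[φ4→A] = [3, 4, 0, 2]
r3 m[φ4→E] = [4, 1, 3, 3]
r3 m[φ5→G] = [2, 1, 0, 7]
r3 m[φ5→K] = [4, 5, 2, 4]
r3 m[φ6→A] = [4, 1, 8, 5]
r3 m[φ6→S] = [5, 1, 5, 4]
r3 m[P→φ0] = [2, 2, 3, 11]
r3 m[P→φ1] = [1, 3, 2, 9]
r3 m[P→φ2] = [3, 3, 2, 8]
r3 m[P→φ3] = [3, 1, 2, 11]
r3 m[A→φ4] = [4, 0, 5, 1]
r3 m[A→φ6] = [1, 3, 0, 0]
r3 m[N→φ3] = [0, 0, 0, 0]
r3 m[G→φ0] = [2, 1, 0, 7]
r3 m[G→φ5] = [0, 3, 4, 0]
r3 m[K→φ5] = [0, 0, 0, 0]
r3 m[E→φ2] = [0, 0, 2, 1]
r3 m[E→φ4] = [0, 2, 0, 2]
r3 m[S→φ1] = [4, 0, 4, 1]
r3 m[S→φ6] = [3, 4, 2, 0]

message @ round 3 = [4, 5, 2, 4]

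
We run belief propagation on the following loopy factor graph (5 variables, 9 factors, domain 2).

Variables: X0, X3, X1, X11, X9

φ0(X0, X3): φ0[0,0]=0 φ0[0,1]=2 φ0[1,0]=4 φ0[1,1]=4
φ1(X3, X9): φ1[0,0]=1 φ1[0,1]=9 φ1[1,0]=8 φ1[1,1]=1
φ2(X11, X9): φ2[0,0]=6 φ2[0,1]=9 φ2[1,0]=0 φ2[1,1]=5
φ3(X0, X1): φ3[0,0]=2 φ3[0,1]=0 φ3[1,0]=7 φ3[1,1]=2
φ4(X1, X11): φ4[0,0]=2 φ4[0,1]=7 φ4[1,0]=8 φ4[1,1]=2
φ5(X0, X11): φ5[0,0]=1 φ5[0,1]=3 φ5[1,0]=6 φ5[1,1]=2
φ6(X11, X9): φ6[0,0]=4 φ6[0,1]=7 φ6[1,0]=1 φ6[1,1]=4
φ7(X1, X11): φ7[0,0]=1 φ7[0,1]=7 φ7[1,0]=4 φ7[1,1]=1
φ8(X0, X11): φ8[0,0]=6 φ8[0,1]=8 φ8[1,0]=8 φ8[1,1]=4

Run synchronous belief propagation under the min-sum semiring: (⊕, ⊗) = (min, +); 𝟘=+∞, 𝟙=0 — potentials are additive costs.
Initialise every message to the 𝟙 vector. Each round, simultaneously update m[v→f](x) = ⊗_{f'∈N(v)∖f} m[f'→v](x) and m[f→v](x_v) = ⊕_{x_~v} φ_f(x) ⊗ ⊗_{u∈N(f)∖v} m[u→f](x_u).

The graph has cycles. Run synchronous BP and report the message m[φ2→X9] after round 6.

message @ round 6 = [26, 31]

init: all messages = 𝟙 over 2 values
r1 m[φ0→X0] = [0, 4]
r1 m[φ0→X3] = [0, 2]
r1 m[φ1→X3] = [1, 1]
r1 m[φ1→X9] = [1, 1]
r1 m[φ2→X11] = [6, 0]
r1 m[φ2→X9] = [0, 5]
r1 m[φ3→X0] = [0, 2]
r1 m[φ3→X1] = [2, 0]
r1 m[φ4→X1] = [2, 2]
r1 m[φ4→X11] = [2, 2]
r1 m[φ5→X0] = [1, 2]
r1 m[φ5→X11] = [1, 2]
r1 m[φ6→X11] = [4, 1]
r1 m[φ6→X9] = [1, 4]
r1 m[φ7→X1] = [1, 1]
r1 m[φ7→X11] = [1, 1]
r1 m[φ8→X0] = [6, 4]
r1 m[φ8→X11] = [6, 4]
r1 m[X0→φ0] = [0, 0]
r1 m[X0→φ3] = [0, 0]
r1 m[X0→φ5] = [0, 0]
r1 m[X0→φ8] = [0, 0]
r1 m[X3→φ0] = [0, 0]
r1 m[X3→φ1] = [0, 0]
r1 m[X1→φ3] = [0, 0]
r1 m[X1→φ4] = [0, 0]
r1 m[X1→φ7] = [0, 0]
r1 m[X11→φ2] = [0, 0]
r1 m[X11→φ4] = [0, 0]
r1 m[X11→φ5] = [0, 0]
r1 m[X11→φ6] = [0, 0]
r1 m[X11→φ7] = [0, 0]
r1 m[X11→φ8] = [0, 0]
r1 m[X9→φ1] = [0, 0]
r1 m[X9→φ2] = [0, 0]
r1 m[X9→φ6] = [0, 0]
r2 m[φ0→X0] = [0, 4]
r2 m[φ0→X3] = [0, 2]
r2 m[φ1→X3] = [1, 1]
r2 m[φ1→X9] = [1, 1]
r2 m[φ2→X11] = [6, 0]
r2 m[φ2→X9] = [0, 5]
r2 m[φ3→X0] = [0, 2]
r2 m[φ3→X1] = [2, 0]
r2 m[φ4→X1] = [2, 2]
r2 m[φ4→X11] = [2, 2]
r2 m[φ5→X0] = [1, 2]
r2 m[φ5→X11] = [1, 2]
r2 m[φ6→X11] = [4, 1]
r2 m[φ6→X9] = [1, 4]
r2 m[φ7→X1] = [1, 1]
r2 m[φ7→X11] = [1, 1]
r2 m[φ8→X0] = [6, 4]
r2 m[φ8→X11] = [6, 4]
r2 m[X0→φ0] = [7, 8]
r2 m[X0→φ3] = [7, 10]
r2 m[X0→φ5] = [6, 10]
r2 m[X0→φ8] = [1, 8]
r2 m[X3→φ0] = [1, 1]
r2 m[X3→φ1] = [0, 2]
r2 m[X1→φ3] = [3, 3]
r2 m[X1→φ4] = [3, 1]
r2 m[X1→φ7] = [4, 2]
r2 m[X11→φ2] = [14, 10]
r2 m[X11→φ4] = [18, 8]
r2 m[X11→φ5] = [19, 8]
r2 m[X11→φ6] = [16, 9]
r2 m[X11→φ7] = [19, 9]
r2 m[X11→φ8] = [14, 6]
r2 m[X9→φ1] = [1, 9]
r2 m[X9→φ2] = [2, 5]
r2 m[X9→φ6] = [1, 6]
r3 m[φ0→X0] = [1, 5]
r3 m[φ0→X3] = [7, 9]
r3 m[φ1→X3] = [2, 9]
r3 m[φ1→X9] = [1, 3]
r3 m[φ2→X11] = [8, 2]
r3 m[φ2→X9] = [10, 15]
r3 m[φ3→X0] = [3, 5]
r3 m[φ3→X1] = [9, 7]
r3 m[φ4→X1] = [15, 10]
r3 m[φ4→X11] = [5, 3]
r3 m[φ5→X0] = [11, 10]
r3 m[φ5→X11] = [7, 9]
r3 m[φ6→X11] = [5, 2]
r3 m[φ6→X9] = [10, 13]
r3 m[φ7→X1] = [16, 10]
r3 m[φ7→X11] = [5, 3]
r3 m[φ8→X0] = [14, 10]
r3 m[φ8→X11] = [7, 9]
r3 m[X0→φ0] = [7, 8]
r3 m[X0→φ3] = [7, 10]
r3 m[X0→φ5] = [6, 10]
r3 m[X0→φ8] = [1, 8]
r3 m[X3→φ0] = [1, 1]
r3 m[X3→φ1] = [0, 2]
r3 m[X1→φ3] = [3, 3]
r3 m[X1→φ4] = [3, 1]
r3 m[X1→φ7] = [4, 2]
r3 m[X11→φ2] = [14, 10]
r3 m[X11→φ4] = [18, 8]
r3 m[X11→φ5] = [19, 8]
r3 m[X11→φ6] = [16, 9]
r3 m[X11→φ7] = [19, 9]
r3 m[X11→φ8] = [14, 6]
r3 m[X9→φ1] = [1, 9]
r3 m[X9→φ2] = [2, 5]
r3 m[X9→φ6] = [1, 6]
r4 m[φ0→X0] = [1, 5]
r4 m[φ0→X3] = [7, 9]
r4 m[φ1→X3] = [2, 9]
r4 m[φ1→X9] = [1, 3]
r4 m[φ2→X11] = [8, 2]
r4 m[φ2→X9] = [10, 15]
r4 m[φ3→X0] = [3, 5]
r4 m[φ3→X1] = [9, 7]
r4 m[φ4→X1] = [15, 10]
r4 m[φ4→X11] = [5, 3]
r4 m[φ5→X0] = [11, 10]
r4 m[φ5→X11] = [7, 9]
r4 m[φ6→X11] = [5, 2]
r4 m[φ6→X9] = [10, 13]
r4 m[φ7→X1] = [16, 10]
r4 m[φ7→X11] = [5, 3]
r4 m[φ8→X0] = [14, 10]
r4 m[φ8→X11] = [7, 9]
r4 m[X0→φ0] = [28, 25]
r4 m[X0→φ3] = [26, 25]
r4 m[X0→φ5] = [18, 20]
r4 m[X0→φ8] = [15, 20]
r4 m[X3→φ0] = [2, 9]
r4 m[X3→φ1] = [7, 9]
r4 m[X1→φ3] = [31, 20]
r4 m[X1→φ4] = [25, 17]
r4 m[X1→φ7] = [24, 17]
r4 m[X11→φ2] = [29, 26]
r4 m[X11→φ4] = [32, 25]
r4 m[X11→φ5] = [30, 19]
r4 m[X11→φ6] = [32, 26]
r4 m[X11→φ7] = [32, 25]
r4 m[X11→φ8] = [30, 19]
r4 m[X9→φ1] = [20, 28]
r4 m[X9→φ2] = [11, 16]
r4 m[X9→φ6] = [11, 18]
r5 m[φ0→X0] = [2, 6]
r5 m[φ0→X3] = [28, 29]
r5 m[φ1→X3] = [21, 28]
r5 m[φ1→X9] = [8, 10]
r5 m[φ2→X11] = [17, 11]
r5 m[φ2→X9] = [26, 31]
r5 m[φ3→X0] = [20, 22]
r5 m[φ3→X1] = [28, 26]
r5 m[φ4→X1] = [32, 27]
r5 m[φ4→X11] = [25, 19]
r5 m[φ5→X0] = [22, 21]
r5 m[φ5→X11] = [19, 21]
r5 m[φ6→X11] = [15, 12]
r5 m[φ6→X9] = [27, 30]
r5 m[φ7→X1] = [32, 26]
r5 m[φ7→X11] = [21, 18]
r5 m[φ8→X0] = [27, 23]
r5 m[φ8→X11] = [21, 23]
r5 m[X0→φ0] = [28, 25]
r5 m[X0→φ3] = [26, 25]
r5 m[X0→φ5] = [18, 20]
r5 m[X0→φ8] = [15, 20]
r5 m[X3→φ0] = [2, 9]
r5 m[X3→φ1] = [7, 9]
r5 m[X1→φ3] = [31, 20]
r5 m[X1→φ4] = [25, 17]
r5 m[X1→φ7] = [24, 17]
r5 m[X11→φ2] = [29, 26]
r5 m[X11→φ4] = [32, 25]
r5 m[X11→φ5] = [30, 19]
r5 m[X11→φ6] = [32, 26]
r5 m[X11→φ7] = [32, 25]
r5 m[X11→φ8] = [30, 19]
r5 m[X9→φ1] = [20, 28]
r5 m[X9→φ2] = [11, 16]
r5 m[X9→φ6] = [11, 18]
r6 m[φ0→X0] = [2, 6]
r6 m[φ0→X3] = [28, 29]
r6 m[φ1→X3] = [21, 28]
r6 m[φ1→X9] = [8, 10]
r6 m[φ2→X11] = [17, 11]
r6 m[φ2→X9] = [26, 31]
r6 m[φ3→X0] = [20, 22]
r6 m[φ3→X1] = [28, 26]
r6 m[φ4→X1] = [32, 27]
r6 m[φ4→X11] = [25, 19]
r6 m[φ5→X0] = [22, 21]
r6 m[φ5→X11] = [19, 21]
r6 m[φ6→X11] = [15, 12]
r6 m[φ6→X9] = [27, 30]
r6 m[φ7→X1] = [32, 26]
r6 m[φ7→X11] = [21, 18]
r6 m[φ8→X0] = [27, 23]
r6 m[φ8→X11] = [21, 23]
r6 m[X0→φ0] = [69, 66]
r6 m[X0→φ3] = [51, 50]
r6 m[X0→φ5] = [49, 51]
r6 m[X0→φ8] = [44, 49]
r6 m[X3→φ0] = [21, 28]
r6 m[X3→φ1] = [28, 29]
r6 m[X1→φ3] = [64, 53]
r6 m[X1→φ4] = [60, 52]
r6 m[X1→φ7] = [60, 53]
r6 m[X11→φ2] = [101, 93]
r6 m[X11→φ4] = [93, 85]
r6 m[X11→φ5] = [99, 83]
r6 m[X11→φ6] = [103, 92]
r6 m[X11→φ7] = [97, 86]
r6 m[X11→φ8] = [97, 81]
r6 m[X9→φ1] = [53, 61]
r6 m[X9→φ2] = [35, 40]
r6 m[X9→φ6] = [34, 41]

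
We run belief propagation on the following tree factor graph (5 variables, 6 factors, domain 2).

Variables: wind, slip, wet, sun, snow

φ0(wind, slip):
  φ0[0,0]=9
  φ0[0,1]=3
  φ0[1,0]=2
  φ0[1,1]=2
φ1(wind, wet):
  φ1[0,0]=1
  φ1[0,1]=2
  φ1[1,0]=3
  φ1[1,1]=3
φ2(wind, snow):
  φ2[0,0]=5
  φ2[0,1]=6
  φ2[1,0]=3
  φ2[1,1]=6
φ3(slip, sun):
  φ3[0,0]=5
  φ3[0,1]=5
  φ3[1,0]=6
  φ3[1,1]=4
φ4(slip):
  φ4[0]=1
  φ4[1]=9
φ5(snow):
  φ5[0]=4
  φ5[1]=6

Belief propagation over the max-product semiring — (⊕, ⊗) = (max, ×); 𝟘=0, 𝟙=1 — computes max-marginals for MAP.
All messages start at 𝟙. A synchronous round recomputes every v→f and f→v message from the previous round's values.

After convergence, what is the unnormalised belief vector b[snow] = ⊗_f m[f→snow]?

init: all messages = 𝟙 over 2 values
r1 m[φ0→wind] = [9, 2]
r1 m[φ0→slip] = [9, 3]
r1 m[φ1→wind] = [2, 3]
r1 m[φ1→wet] = [3, 3]
r1 m[φ2→wind] = [6, 6]
r1 m[φ2→snow] = [5, 6]
r1 m[φ3→slip] = [5, 6]
r1 m[φ3→sun] = [6, 5]
r1 m[φ4→slip] = [1, 9]
r1 m[φ5→snow] = [4, 6]
r1 m[wind→φ0] = [1, 1]
r1 m[wind→φ1] = [1, 1]
r1 m[wind→φ2] = [1, 1]
r1 m[slip→φ0] = [1, 1]
r1 m[slip→φ3] = [1, 1]
r1 m[slip→φ4] = [1, 1]
r1 m[wet→φ1] = [1, 1]
r1 m[sun→φ3] = [1, 1]
r1 m[snow→φ2] = [1, 1]
r1 m[snow→φ5] = [1, 1]
r2 m[φ0→wind] = [9, 2]
r2 m[φ0→slip] = [9, 3]
r2 m[φ1→wind] = [2, 3]
r2 m[φ1→wet] = [3, 3]
r2 m[φ2→wind] = [6, 6]
r2 m[φ2→snow] = [5, 6]
r2 m[φ3→slip] = [5, 6]
r2 m[φ3→sun] = [6, 5]
r2 m[φ4→slip] = [1, 9]
r2 m[φ5→snow] = [4, 6]
r2 m[wind→φ0] = [12, 18]
r2 m[wind→φ1] = [54, 12]
r2 m[wind→φ2] = [18, 6]
r2 m[slip→φ0] = [5, 54]
r2 m[slip→φ3] = [9, 27]
r2 m[slip→φ4] = [45, 18]
r2 m[wet→φ1] = [1, 1]
r2 m[sun→φ3] = [1, 1]
r2 m[snow→φ2] = [4, 6]
r2 m[snow→φ5] = [5, 6]
r3 m[φ0→wind] = [162, 108]
r3 m[φ0→slip] = [108, 36]
r3 m[φ1→wind] = [2, 3]
r3 m[φ1→wet] = [54, 108]
r3 m[φ2→wind] = [36, 36]
r3 m[φ2→snow] = [90, 108]
r3 m[φ3→slip] = [5, 6]
r3 m[φ3→sun] = [162, 108]
r3 m[φ4→slip] = [1, 9]
r3 m[φ5→snow] = [4, 6]
r3 m[wind→φ0] = [12, 18]
r3 m[wind→φ1] = [54, 12]
r3 m[wind→φ2] = [18, 6]
r3 m[slip→φ0] = [5, 54]
r3 m[slip→φ3] = [9, 27]
r3 m[slip→φ4] = [45, 18]
r3 m[wet→φ1] = [1, 1]
r3 m[sun→φ3] = [1, 1]
r3 m[snow→φ2] = [4, 6]
r3 m[snow→φ5] = [5, 6]
r4 m[φ0→wind] = [162, 108]
r4 m[φ0→slip] = [108, 36]
r4 m[φ1→wind] = [2, 3]
r4 m[φ1→wet] = [54, 108]
r4 m[φ2→wind] = [36, 36]
r4 m[φ2→snow] = [90, 108]
r4 m[φ3→slip] = [5, 6]
r4 m[φ3→sun] = [162, 108]
r4 m[φ4→slip] = [1, 9]
r4 m[φ5→snow] = [4, 6]
r4 m[wind→φ0] = [72, 108]
r4 m[wind→φ1] = [5832, 3888]
r4 m[wind→φ2] = [324, 324]
r4 m[slip→φ0] = [5, 54]
r4 m[slip→φ3] = [108, 324]
r4 m[slip→φ4] = [540, 216]
r4 m[wet→φ1] = [1, 1]
r4 m[sun→φ3] = [1, 1]
r4 m[snow→φ2] = [4, 6]
r4 m[snow→φ5] = [90, 108]
r5 m[φ0→wind] = [162, 108]
r5 m[φ0→slip] = [648, 216]
r5 m[φ1→wind] = [2, 3]
r5 m[φ1→wet] = [11664, 11664]
r5 m[φ2→wind] = [36, 36]
r5 m[φ2→snow] = [1620, 1944]
r5 m[φ3→slip] = [5, 6]
r5 m[φ3→sun] = [1944, 1296]
r5 m[φ4→slip] = [1, 9]
r5 m[φ5→snow] = [4, 6]
r5 m[wind→φ0] = [72, 108]
r5 m[wind→φ1] = [5832, 3888]
r5 m[wind→φ2] = [324, 324]
r5 m[slip→φ0] = [5, 54]
r5 m[slip→φ3] = [108, 324]
r5 m[slip→φ4] = [540, 216]
r5 m[wet→φ1] = [1, 1]
r5 m[sun→φ3] = [1, 1]
r5 m[snow→φ2] = [4, 6]
r5 m[snow→φ5] = [90, 108]
r6 m[φ0→wind] = [162, 108]
r6 m[φ0→slip] = [648, 216]
r6 m[φ1→wind] = [2, 3]
r6 m[φ1→wet] = [11664, 11664]
r6 m[φ2→wind] = [36, 36]
r6 m[φ2→snow] = [1620, 1944]
r6 m[φ3→slip] = [5, 6]
r6 m[φ3→sun] = [1944, 1296]
r6 m[φ4→slip] = [1, 9]
r6 m[φ5→snow] = [4, 6]
r6 m[wind→φ0] = [72, 108]
r6 m[wind→φ1] = [5832, 3888]
r6 m[wind→φ2] = [324, 324]
r6 m[slip→φ0] = [5, 54]
r6 m[slip→φ3] = [648, 1944]
r6 m[slip→φ4] = [3240, 1296]
r6 m[wet→φ1] = [1, 1]
r6 m[sun→φ3] = [1, 1]
r6 m[snow→φ2] = [4, 6]
r6 m[snow→φ5] = [1620, 1944]
r7 m[φ0→wind] = [162, 108]
r7 m[φ0→slip] = [648, 216]
r7 m[φ1→wind] = [2, 3]
r7 m[φ1→wet] = [11664, 11664]
r7 m[φ2→wind] = [36, 36]
r7 m[φ2→snow] = [1620, 1944]
r7 m[φ3→slip] = [5, 6]
r7 m[φ3→sun] = [11664, 7776]
r7 m[φ4→slip] = [1, 9]
r7 m[φ5→snow] = [4, 6]
r7 m[wind→φ0] = [72, 108]
r7 m[wind→φ1] = [5832, 3888]
r7 m[wind→φ2] = [324, 324]
r7 m[slip→φ0] = [5, 54]
r7 m[slip→φ3] = [648, 1944]
r7 m[slip→φ4] = [3240, 1296]
r7 m[wet→φ1] = [1, 1]
r7 m[sun→φ3] = [1, 1]
r7 m[snow→φ2] = [4, 6]
r7 m[snow→φ5] = [1620, 1944]
r8 m[φ0→wind] = [162, 108]
r8 m[φ0→slip] = [648, 216]
r8 m[φ1→wind] = [2, 3]
r8 m[φ1→wet] = [11664, 11664]
r8 m[φ2→wind] = [36, 36]
r8 m[φ2→snow] = [1620, 1944]
r8 m[φ3→slip] = [5, 6]
r8 m[φ3→sun] = [11664, 7776]
r8 m[φ4→slip] = [1, 9]
r8 m[φ5→snow] = [4, 6]
r8 m[wind→φ0] = [72, 108]
r8 m[wind→φ1] = [5832, 3888]
r8 m[wind→φ2] = [324, 324]
r8 m[slip→φ0] = [5, 54]
r8 m[slip→φ3] = [648, 1944]
r8 m[slip→φ4] = [3240, 1296]
r8 m[wet→φ1] = [1, 1]
r8 m[sun→φ3] = [1, 1]
r8 m[snow→φ2] = [4, 6]
r8 m[snow→φ5] = [1620, 1944]
fixed point reached at round 8
b[snow] = ⊗ incoming = [6480, 11664]

b[snow] = [6480, 11664]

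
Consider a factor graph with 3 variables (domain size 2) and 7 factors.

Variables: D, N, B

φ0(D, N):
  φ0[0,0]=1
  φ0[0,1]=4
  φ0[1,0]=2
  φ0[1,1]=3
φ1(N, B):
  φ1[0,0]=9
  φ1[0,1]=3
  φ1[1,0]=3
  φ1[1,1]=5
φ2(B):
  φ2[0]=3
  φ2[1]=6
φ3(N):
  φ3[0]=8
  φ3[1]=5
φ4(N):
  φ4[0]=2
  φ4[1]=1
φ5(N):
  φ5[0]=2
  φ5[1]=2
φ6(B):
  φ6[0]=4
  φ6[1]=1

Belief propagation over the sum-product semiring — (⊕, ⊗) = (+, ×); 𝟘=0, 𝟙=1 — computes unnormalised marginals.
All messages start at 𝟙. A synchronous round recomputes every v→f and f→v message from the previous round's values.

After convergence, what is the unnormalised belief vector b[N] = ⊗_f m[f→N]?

b[N] = [12096, 4620]

init: all messages = 𝟙 over 2 values
r1 m[φ0→D] = [5, 5]
r1 m[φ0→N] = [3, 7]
r1 m[φ1→N] = [12, 8]
r1 m[φ1→B] = [12, 8]
r1 m[φ2→B] = [3, 6]
r1 m[φ3→N] = [8, 5]
r1 m[φ4→N] = [2, 1]
r1 m[φ5→N] = [2, 2]
r1 m[φ6→B] = [4, 1]
r1 m[D→φ0] = [1, 1]
r1 m[N→φ0] = [1, 1]
r1 m[N→φ1] = [1, 1]
r1 m[N→φ3] = [1, 1]
r1 m[N→φ4] = [1, 1]
r1 m[N→φ5] = [1, 1]
r1 m[B→φ1] = [1, 1]
r1 m[B→φ2] = [1, 1]
r1 m[B→φ6] = [1, 1]
r2 m[φ0→D] = [5, 5]
r2 m[φ0→N] = [3, 7]
r2 m[φ1→N] = [12, 8]
r2 m[φ1→B] = [12, 8]
r2 m[φ2→B] = [3, 6]
r2 m[φ3→N] = [8, 5]
r2 m[φ4→N] = [2, 1]
r2 m[φ5→N] = [2, 2]
r2 m[φ6→B] = [4, 1]
r2 m[D→φ0] = [1, 1]
r2 m[N→φ0] = [384, 80]
r2 m[N→φ1] = [96, 70]
r2 m[N→φ3] = [144, 112]
r2 m[N→φ4] = [576, 560]
r2 m[N→φ5] = [576, 280]
r2 m[B→φ1] = [12, 6]
r2 m[B→φ2] = [48, 8]
r2 m[B→φ6] = [36, 48]
r3 m[φ0→D] = [704, 1008]
r3 m[φ0→N] = [3, 7]
r3 m[φ1→N] = [126, 66]
r3 m[φ1→B] = [1074, 638]
r3 m[φ2→B] = [3, 6]
r3 m[φ3→N] = [8, 5]
r3 m[φ4→N] = [2, 1]
r3 m[φ5→N] = [2, 2]
r3 m[φ6→B] = [4, 1]
r3 m[D→φ0] = [1, 1]
r3 m[N→φ0] = [384, 80]
r3 m[N→φ1] = [96, 70]
r3 m[N→φ3] = [144, 112]
r3 m[N→φ4] = [576, 560]
r3 m[N→φ5] = [576, 280]
r3 m[B→φ1] = [12, 6]
r3 m[B→φ2] = [48, 8]
r3 m[B→φ6] = [36, 48]
r4 m[φ0→D] = [704, 1008]
r4 m[φ0→N] = [3, 7]
r4 m[φ1→N] = [126, 66]
r4 m[φ1→B] = [1074, 638]
r4 m[φ2→B] = [3, 6]
r4 m[φ3→N] = [8, 5]
r4 m[φ4→N] = [2, 1]
r4 m[φ5→N] = [2, 2]
r4 m[φ6→B] = [4, 1]
r4 m[D→φ0] = [1, 1]
r4 m[N→φ0] = [4032, 660]
r4 m[N→φ1] = [96, 70]
r4 m[N→φ3] = [1512, 924]
r4 m[N→φ4] = [6048, 4620]
r4 m[N→φ5] = [6048, 2310]
r4 m[B→φ1] = [12, 6]
r4 m[B→φ2] = [4296, 638]
r4 m[B→φ6] = [3222, 3828]
r5 m[φ0→D] = [6672, 10044]
r5 m[φ0→N] = [3, 7]
r5 m[φ1→N] = [126, 66]
r5 m[φ1→B] = [1074, 638]
r5 m[φ2→B] = [3, 6]
r5 m[φ3→N] = [8, 5]
r5 m[φ4→N] = [2, 1]
r5 m[φ5→N] = [2, 2]
r5 m[φ6→B] = [4, 1]
r5 m[D→φ0] = [1, 1]
r5 m[N→φ0] = [4032, 660]
r5 m[N→φ1] = [96, 70]
r5 m[N→φ3] = [1512, 924]
r5 m[N→φ4] = [6048, 4620]
r5 m[N→φ5] = [6048, 2310]
r5 m[B→φ1] = [12, 6]
r5 m[B→φ2] = [4296, 638]
r5 m[B→φ6] = [3222, 3828]
r6 m[φ0→D] = [6672, 10044]
r6 m[φ0→N] = [3, 7]
r6 m[φ1→N] = [126, 66]
r6 m[φ1→B] = [1074, 638]
r6 m[φ2→B] = [3, 6]
r6 m[φ3→N] = [8, 5]
r6 m[φ4→N] = [2, 1]
r6 m[φ5→N] = [2, 2]
r6 m[φ6→B] = [4, 1]
r6 m[D→φ0] = [1, 1]
r6 m[N→φ0] = [4032, 660]
r6 m[N→φ1] = [96, 70]
r6 m[N→φ3] = [1512, 924]
r6 m[N→φ4] = [6048, 4620]
r6 m[N→φ5] = [6048, 2310]
r6 m[B→φ1] = [12, 6]
r6 m[B→φ2] = [4296, 638]
r6 m[B→φ6] = [3222, 3828]
fixed point reached at round 6
b[N] = ⊗ incoming = [12096, 4620]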